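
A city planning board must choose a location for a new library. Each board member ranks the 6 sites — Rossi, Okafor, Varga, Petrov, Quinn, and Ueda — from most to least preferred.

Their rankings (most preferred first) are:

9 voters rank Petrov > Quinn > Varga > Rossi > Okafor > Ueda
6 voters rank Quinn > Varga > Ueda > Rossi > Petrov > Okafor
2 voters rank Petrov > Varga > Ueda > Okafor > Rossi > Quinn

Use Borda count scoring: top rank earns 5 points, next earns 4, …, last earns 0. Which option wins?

Quinn

Borda scores:
  Rossi: 9·2 + 6·2 + 2·1 = 32
  Okafor: 9·1 + 6·0 + 2·2 = 13
  Varga: 9·3 + 6·4 + 2·4 = 59
  Petrov: 9·5 + 6·1 + 2·5 = 61
  Quinn: 9·4 + 6·5 + 2·0 = 66
  Ueda: 9·0 + 6·3 + 2·3 = 24
Quinn has the highest total.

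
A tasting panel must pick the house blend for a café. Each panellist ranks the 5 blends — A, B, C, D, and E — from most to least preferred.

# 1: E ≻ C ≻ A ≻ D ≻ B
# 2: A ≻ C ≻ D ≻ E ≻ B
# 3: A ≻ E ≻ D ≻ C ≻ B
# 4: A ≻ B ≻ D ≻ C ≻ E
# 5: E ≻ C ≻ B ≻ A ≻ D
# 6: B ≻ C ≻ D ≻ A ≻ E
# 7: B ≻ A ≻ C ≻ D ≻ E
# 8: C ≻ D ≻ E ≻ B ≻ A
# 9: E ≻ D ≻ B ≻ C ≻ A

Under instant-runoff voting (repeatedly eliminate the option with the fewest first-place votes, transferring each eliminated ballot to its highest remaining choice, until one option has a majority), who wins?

A

Round 1: A 3, E 3, B 2, C 1, D 0. D has the fewest and is eliminated.
Round 2: A 3, E 3, B 2, C 1. C has the fewest and is eliminated.
Round 3: E 4, A 3, B 2. B has the fewest and is eliminated.
Round 4: A 5, E 4. A has a majority.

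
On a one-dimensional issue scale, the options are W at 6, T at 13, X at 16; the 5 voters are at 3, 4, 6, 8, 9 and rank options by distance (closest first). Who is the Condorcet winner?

W

With single-peaked preferences on a line, the Condorcet winner is the candidate closest to the median voter.
The median voter (position 6) is closest to W at 6.
Check: W vs T — voters closer to W: 5 of 5.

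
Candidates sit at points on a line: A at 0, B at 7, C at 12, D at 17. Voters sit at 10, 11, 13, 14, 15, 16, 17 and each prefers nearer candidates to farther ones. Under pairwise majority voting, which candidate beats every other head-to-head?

With single-peaked preferences on a line, the Condorcet winner is the candidate closest to the median voter.
The median voter (position 14) is closest to C at 12.
Check: C vs B — voters closer to C: 7 of 7.

C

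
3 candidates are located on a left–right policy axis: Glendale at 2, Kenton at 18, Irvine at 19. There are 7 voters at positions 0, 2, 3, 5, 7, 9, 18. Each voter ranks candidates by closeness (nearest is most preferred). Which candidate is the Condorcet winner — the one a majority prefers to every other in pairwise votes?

With single-peaked preferences on a line, the Condorcet winner is the candidate closest to the median voter.
The median voter (position 5) is closest to Glendale at 2.
Check: Glendale vs Kenton — voters closer to Glendale: 6 of 7.

Glendale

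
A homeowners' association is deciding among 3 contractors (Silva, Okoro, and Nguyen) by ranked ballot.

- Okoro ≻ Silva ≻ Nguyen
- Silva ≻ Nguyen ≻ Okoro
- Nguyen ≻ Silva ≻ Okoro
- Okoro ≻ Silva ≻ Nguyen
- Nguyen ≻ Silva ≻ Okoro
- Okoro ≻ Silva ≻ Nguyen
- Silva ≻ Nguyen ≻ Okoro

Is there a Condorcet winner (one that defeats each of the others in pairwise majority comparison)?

Yes

Head-to-head results (7 voters total):
Silva vs Okoro: Silva wins 4–3.
Silva vs Nguyen: Silva wins 5–2.
Okoro vs Nguyen: Nguyen wins 4–3.
Silva beats each rival — Okoro (4–3), Nguyen (5–2) — so Silva is the Condorcet winner.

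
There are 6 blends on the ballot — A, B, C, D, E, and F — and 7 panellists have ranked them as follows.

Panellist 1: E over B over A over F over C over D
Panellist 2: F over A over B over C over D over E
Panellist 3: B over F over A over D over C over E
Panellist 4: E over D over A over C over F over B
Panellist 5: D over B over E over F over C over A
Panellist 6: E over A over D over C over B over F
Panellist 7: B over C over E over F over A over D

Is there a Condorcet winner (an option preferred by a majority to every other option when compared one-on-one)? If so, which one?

B

Head-to-head results (7 voters total):
A vs B: B wins 4–3.
A vs C: A wins 5–2.
A vs D: A wins 5–2.
A vs E: E wins 5–2.
A vs F: F wins 4–3.
B vs C: B wins 5–2.
B vs D: B wins 4–3.
B vs E: B wins 4–3.
B vs F: B wins 5–2.
C vs D: D wins 4–3.
C vs E: E wins 4–3.
C vs F: F wins 4–3.
D vs E: E wins 4–3.
D vs F: F wins 4–3.
E vs F: E wins 5–2.
B beats each rival — A (4–3), C (5–2), D (4–3), E (4–3), F (5–2) — so B is the Condorcet winner.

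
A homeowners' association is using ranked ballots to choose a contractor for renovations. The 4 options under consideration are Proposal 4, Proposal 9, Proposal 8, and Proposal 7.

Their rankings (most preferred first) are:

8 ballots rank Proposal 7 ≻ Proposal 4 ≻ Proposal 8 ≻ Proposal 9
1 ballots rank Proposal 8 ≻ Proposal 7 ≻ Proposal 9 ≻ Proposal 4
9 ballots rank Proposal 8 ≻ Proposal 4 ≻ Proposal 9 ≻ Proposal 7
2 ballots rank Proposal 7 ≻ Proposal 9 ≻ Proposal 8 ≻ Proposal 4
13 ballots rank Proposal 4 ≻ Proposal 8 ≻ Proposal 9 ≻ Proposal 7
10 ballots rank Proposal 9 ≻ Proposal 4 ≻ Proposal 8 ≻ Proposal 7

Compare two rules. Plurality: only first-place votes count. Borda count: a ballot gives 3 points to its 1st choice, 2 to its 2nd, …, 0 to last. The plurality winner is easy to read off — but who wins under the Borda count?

Plurality first-place counts: Proposal 4 13, Proposal 9 10, Proposal 8 10, Proposal 7 10 → Proposal 4.
Borda totals: Proposal 4 93, Proposal 9 57, Proposal 8 76, Proposal 7 32 → Proposal 4.

Proposal 4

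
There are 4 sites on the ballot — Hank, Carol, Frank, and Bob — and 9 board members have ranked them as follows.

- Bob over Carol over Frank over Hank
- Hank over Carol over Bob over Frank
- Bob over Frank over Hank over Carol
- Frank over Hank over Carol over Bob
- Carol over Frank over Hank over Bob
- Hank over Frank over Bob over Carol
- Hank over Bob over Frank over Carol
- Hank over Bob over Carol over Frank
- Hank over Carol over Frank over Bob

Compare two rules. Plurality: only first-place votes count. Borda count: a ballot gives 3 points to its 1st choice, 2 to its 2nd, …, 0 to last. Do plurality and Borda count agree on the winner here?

Plurality first-place counts: Hank 5, Carol 1, Frank 1, Bob 2 → Hank.
Borda totals: Hank 19, Carol 11, Frank 12, Bob 12 → Hank.
The two rules agree on Hank.

Yes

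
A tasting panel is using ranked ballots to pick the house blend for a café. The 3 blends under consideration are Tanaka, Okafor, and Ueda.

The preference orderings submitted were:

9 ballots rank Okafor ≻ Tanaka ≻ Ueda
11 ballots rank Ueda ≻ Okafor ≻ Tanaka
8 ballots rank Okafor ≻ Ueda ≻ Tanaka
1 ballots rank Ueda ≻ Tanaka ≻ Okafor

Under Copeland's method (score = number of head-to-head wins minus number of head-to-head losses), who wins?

Pairwise results:
  Tanaka vs Okafor: Okafor wins 28–1.
  Tanaka vs Ueda: Ueda wins 20–9.
  Okafor vs Ueda: Okafor wins 17–12.
Copeland scores (wins − losses):
  Tanaka: 0 − 2 = -2
  Okafor: 2 − 0 = 2
  Ueda: 1 − 1 = 0
Okafor has the best Copeland score.

Okafor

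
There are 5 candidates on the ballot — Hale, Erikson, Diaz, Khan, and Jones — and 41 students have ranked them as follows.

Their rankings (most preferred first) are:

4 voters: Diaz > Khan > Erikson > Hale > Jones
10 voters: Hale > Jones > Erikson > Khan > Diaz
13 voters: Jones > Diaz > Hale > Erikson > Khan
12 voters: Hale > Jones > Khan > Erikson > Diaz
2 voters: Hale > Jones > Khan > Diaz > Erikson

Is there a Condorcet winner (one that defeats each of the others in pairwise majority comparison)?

Head-to-head results (41 voters total):
Hale vs Erikson: Hale wins 37–4.
Hale vs Diaz: Hale wins 24–17.
Hale vs Khan: Hale wins 37–4.
Hale vs Jones: Hale wins 28–13.
Erikson vs Diaz: Erikson wins 22–19.
Erikson vs Khan: Erikson wins 23–18.
Erikson vs Jones: Jones wins 37–4.
Diaz vs Khan: Khan wins 24–17.
Diaz vs Jones: Jones wins 37–4.
Khan vs Jones: Jones wins 37–4.
Hale beats each rival — Erikson (37–4), Diaz (24–17), Khan (37–4), Jones (28–13) — so Hale is the Condorcet winner.

Yes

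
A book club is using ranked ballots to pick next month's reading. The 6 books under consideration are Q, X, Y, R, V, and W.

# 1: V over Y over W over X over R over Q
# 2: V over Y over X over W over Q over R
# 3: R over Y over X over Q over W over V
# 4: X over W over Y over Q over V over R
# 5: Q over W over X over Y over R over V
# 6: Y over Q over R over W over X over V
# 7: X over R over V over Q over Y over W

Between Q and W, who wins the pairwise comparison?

Ballots ranking Q above W: 4.
Ballots ranking W above Q: 3.
Q wins the head-to-head, 4–3.

Q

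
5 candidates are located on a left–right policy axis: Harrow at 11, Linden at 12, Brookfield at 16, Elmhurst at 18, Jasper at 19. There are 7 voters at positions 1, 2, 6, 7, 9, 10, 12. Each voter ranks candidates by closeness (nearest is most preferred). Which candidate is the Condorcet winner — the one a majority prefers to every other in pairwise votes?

With single-peaked preferences on a line, the Condorcet winner is the candidate closest to the median voter.
The median voter (position 7) is closest to Harrow at 11.
Check: Harrow vs Linden — voters closer to Harrow: 6 of 7.

Harrow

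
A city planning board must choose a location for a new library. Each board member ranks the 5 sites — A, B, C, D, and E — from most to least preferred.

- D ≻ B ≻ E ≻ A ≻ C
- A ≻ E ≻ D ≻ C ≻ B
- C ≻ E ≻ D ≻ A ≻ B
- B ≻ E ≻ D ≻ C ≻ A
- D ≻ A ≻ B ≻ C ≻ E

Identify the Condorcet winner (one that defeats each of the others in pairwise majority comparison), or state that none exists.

Head-to-head results (5 voters total):
A vs B: A wins 3–2.
A vs C: A wins 3–2.
A vs D: D wins 4–1.
A vs E: E wins 3–2.
B vs C: B wins 3–2.
B vs D: D wins 4–1.
B vs E: B wins 3–2.
C vs D: D wins 4–1.
C vs E: E wins 3–2.
D vs E: E wins 3–2.
No candidate beats all others: A beats B beats E beats A, a majority cycle.

No Condorcet winner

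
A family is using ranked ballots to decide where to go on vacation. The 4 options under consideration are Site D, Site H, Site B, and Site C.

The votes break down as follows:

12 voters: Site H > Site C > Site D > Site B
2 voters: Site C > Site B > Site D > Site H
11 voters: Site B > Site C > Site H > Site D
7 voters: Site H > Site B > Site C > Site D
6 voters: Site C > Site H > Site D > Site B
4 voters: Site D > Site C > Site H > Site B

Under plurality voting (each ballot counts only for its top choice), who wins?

First-place vote totals:
  Site D: 4
  Site H: 19
  Site B: 11
  Site C: 8
Site H has the most first-place votes.

Site H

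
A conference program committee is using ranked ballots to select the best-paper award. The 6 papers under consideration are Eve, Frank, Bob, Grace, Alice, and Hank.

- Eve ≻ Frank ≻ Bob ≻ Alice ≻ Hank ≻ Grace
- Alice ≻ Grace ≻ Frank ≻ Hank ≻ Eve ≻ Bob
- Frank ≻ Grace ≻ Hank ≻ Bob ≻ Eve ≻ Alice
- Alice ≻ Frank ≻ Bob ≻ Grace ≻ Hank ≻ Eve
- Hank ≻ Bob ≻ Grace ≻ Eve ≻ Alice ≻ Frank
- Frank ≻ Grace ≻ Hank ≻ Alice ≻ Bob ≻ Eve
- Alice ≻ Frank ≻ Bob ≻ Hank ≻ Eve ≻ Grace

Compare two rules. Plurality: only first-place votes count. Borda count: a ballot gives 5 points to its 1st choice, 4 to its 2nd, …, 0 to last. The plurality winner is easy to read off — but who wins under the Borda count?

Frank

Plurality first-place counts: Eve 1, Frank 2, Bob 0, Grace 0, Alice 3, Hank 1 → Alice.
Borda totals: Eve 10, Frank 25, Bob 16, Grace 17, Alice 20, Hank 17 → Frank.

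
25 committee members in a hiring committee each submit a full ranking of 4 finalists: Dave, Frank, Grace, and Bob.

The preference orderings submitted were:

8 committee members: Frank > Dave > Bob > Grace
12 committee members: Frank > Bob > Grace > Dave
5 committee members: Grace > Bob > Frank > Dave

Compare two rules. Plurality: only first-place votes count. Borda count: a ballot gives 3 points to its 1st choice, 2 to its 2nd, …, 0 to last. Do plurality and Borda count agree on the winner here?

Plurality first-place counts: Dave 0, Frank 20, Grace 5, Bob 0 → Frank.
Borda totals: Dave 16, Frank 65, Grace 27, Bob 42 → Frank.
The two rules agree on Frank.

Yes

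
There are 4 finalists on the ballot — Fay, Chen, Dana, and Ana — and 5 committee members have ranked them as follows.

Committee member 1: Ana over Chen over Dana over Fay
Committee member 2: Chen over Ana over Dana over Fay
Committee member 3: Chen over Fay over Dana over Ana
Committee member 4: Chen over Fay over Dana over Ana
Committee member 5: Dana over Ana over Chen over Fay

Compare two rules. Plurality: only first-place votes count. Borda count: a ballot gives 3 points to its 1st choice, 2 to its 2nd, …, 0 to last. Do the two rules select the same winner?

Yes

Plurality first-place counts: Fay 0, Chen 3, Dana 1, Ana 1 → Chen.
Borda totals: Fay 4, Chen 12, Dana 7, Ana 7 → Chen.
The two rules agree on Chen.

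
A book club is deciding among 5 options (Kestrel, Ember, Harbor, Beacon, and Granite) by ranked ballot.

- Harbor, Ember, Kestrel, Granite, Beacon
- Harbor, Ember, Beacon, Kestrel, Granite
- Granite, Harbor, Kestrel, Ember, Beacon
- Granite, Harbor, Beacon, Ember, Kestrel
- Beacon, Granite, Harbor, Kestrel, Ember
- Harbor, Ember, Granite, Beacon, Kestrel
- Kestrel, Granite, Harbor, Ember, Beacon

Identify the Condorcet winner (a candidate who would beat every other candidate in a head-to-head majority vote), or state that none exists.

Head-to-head results (7 voters total):
Kestrel vs Ember: Ember wins 4–3.
Kestrel vs Harbor: Harbor wins 6–1.
Kestrel vs Beacon: Beacon wins 4–3.
Kestrel vs Granite: Granite wins 4–3.
Ember vs Harbor: Harbor wins 7–0.
Ember vs Beacon: Ember wins 5–2.
Ember vs Granite: Granite wins 4–3.
Harbor vs Beacon: Harbor wins 6–1.
Harbor vs Granite: Granite wins 4–3.
Beacon vs Granite: Granite wins 5–2.
Granite beats each rival — Kestrel (4–3), Ember (4–3), Harbor (4–3), Beacon (5–2) — so Granite is the Condorcet winner.

Granite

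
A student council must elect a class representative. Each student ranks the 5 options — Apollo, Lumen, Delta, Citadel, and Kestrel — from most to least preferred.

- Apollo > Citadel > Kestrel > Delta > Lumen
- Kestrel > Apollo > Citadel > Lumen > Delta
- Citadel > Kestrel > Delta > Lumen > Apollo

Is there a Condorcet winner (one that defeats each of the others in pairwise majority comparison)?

Head-to-head results (3 voters total):
Apollo vs Lumen: Apollo wins 2–1.
Apollo vs Delta: Apollo wins 2–1.
Apollo vs Citadel: Apollo wins 2–1.
Apollo vs Kestrel: Kestrel wins 2–1.
Lumen vs Delta: Delta wins 2–1.
Lumen vs Citadel: Citadel wins 3–0.
Lumen vs Kestrel: Kestrel wins 3–0.
Delta vs Citadel: Citadel wins 3–0.
Delta vs Kestrel: Kestrel wins 3–0.
Citadel vs Kestrel: Citadel wins 2–1.
No candidate beats all others: Apollo beats Citadel beats Kestrel beats Apollo, a majority cycle.

No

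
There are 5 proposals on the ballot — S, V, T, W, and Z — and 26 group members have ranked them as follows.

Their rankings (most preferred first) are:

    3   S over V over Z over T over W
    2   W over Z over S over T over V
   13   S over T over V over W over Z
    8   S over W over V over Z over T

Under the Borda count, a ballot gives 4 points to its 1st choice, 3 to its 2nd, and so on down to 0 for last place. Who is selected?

S

Borda scores:
  S: 3·4 + 2·2 + 13·4 + 8·4 = 100
  V: 3·3 + 2·0 + 13·2 + 8·2 = 51
  T: 3·1 + 2·1 + 13·3 + 8·0 = 44
  W: 3·0 + 2·4 + 13·1 + 8·3 = 45
  Z: 3·2 + 2·3 + 13·0 + 8·1 = 20
S has the highest total.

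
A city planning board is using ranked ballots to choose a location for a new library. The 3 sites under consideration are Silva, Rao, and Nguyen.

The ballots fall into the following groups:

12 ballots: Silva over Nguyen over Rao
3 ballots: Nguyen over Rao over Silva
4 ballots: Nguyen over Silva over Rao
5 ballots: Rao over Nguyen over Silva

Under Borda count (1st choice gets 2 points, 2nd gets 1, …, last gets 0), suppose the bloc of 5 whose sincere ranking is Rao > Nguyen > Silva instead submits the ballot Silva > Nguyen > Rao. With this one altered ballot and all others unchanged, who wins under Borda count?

Borda totals with the altered ballot: Silva 38, Rao 3, Nguyen 31.
The switch changes the winner from Nguyen to Silva.

Silva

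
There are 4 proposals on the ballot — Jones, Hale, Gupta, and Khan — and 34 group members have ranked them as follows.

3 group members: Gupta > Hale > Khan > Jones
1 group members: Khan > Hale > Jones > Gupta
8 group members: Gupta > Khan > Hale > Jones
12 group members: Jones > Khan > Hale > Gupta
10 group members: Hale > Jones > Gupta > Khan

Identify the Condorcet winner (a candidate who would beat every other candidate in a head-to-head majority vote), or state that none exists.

Head-to-head results (34 voters total):
Jones vs Hale: Hale wins 22–12.
Jones vs Gupta: Jones wins 23–11.
Jones vs Khan: Jones wins 22–12.
Hale vs Gupta: Hale wins 23–11.
Hale vs Khan: Khan wins 21–13.
Gupta vs Khan: Gupta wins 21–13.
No candidate beats all others: Jones beats Khan beats Hale beats Jones, a majority cycle.

None — there is no Condorcet winner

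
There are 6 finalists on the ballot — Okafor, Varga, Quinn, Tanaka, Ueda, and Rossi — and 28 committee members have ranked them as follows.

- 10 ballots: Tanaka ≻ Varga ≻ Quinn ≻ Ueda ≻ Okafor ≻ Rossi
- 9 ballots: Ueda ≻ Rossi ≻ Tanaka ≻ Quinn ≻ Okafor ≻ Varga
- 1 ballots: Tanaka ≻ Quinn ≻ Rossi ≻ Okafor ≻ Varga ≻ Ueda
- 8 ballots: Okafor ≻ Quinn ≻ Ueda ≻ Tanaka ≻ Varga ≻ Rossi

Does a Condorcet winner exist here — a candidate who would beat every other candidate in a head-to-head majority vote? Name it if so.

Head-to-head results (28 voters total):
Okafor vs Varga: Okafor wins 18–10.
Okafor vs Quinn: Quinn wins 20–8.
Okafor vs Tanaka: Tanaka wins 20–8.
Okafor vs Ueda: Ueda wins 19–9.
Okafor vs Rossi: Okafor wins 18–10.
Varga vs Quinn: Quinn wins 18–10.
Varga vs Tanaka: Tanaka wins 28–0.
Varga vs Ueda: Ueda wins 17–11.
Varga vs Rossi: Varga wins 18–10.
Quinn vs Tanaka: Tanaka wins 20–8.
Quinn vs Ueda: Quinn wins 19–9.
Quinn vs Rossi: Quinn wins 19–9.
Tanaka vs Ueda: Ueda wins 17–11.
Tanaka vs Rossi: Tanaka wins 19–9.
Ueda vs Rossi: Ueda wins 27–1.
No candidate beats all others: Quinn beats Ueda beats Tanaka beats Quinn, a majority cycle.

None — there is no Condorcet winner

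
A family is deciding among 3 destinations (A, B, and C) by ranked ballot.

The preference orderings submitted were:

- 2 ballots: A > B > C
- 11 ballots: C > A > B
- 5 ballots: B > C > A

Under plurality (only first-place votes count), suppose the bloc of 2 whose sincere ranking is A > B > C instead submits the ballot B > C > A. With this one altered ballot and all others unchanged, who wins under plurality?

First-place totals with the altered ballot: A 0, B 7, C 11.
The winner is unchanged: still C.

C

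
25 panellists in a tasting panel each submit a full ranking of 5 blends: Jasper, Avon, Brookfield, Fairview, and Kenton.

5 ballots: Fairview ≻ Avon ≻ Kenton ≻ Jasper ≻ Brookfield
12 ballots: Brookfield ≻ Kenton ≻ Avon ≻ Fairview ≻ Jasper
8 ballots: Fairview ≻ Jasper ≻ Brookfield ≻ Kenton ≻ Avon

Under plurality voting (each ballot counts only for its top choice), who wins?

First-place vote totals:
  Jasper: 0
  Avon: 0
  Brookfield: 12
  Fairview: 13
  Kenton: 0
Fairview has the most first-place votes.

Fairview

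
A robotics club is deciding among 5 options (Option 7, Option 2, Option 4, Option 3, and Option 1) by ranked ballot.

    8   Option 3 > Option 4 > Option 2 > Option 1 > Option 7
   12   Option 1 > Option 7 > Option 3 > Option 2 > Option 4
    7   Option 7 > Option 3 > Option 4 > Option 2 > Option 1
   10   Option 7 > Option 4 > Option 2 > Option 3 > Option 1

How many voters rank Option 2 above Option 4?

Ballots ranking Option 2 above Option 4: 12.
Ballots ranking Option 4 above Option 2: 8+7+10 = 25.
So 12 of 37 voters prefer Option 2 to Option 4.

12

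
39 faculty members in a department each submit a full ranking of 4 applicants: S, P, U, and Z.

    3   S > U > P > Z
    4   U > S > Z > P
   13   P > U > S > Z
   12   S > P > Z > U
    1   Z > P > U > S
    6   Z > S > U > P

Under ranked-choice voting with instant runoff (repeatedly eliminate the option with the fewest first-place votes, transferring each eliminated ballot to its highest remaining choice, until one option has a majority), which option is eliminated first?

Round 1: S 15, P 13, Z 7, U 4. U has the fewest and is eliminated.
Round 2: S 19, P 13, Z 7. Z has the fewest and is eliminated.
Round 3: S 25, P 14. S has a majority.

U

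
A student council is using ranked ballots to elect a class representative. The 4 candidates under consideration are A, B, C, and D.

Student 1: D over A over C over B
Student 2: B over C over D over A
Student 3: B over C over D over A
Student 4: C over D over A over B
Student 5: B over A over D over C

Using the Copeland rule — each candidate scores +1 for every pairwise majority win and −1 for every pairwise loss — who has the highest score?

Pairwise results:
  A vs B: B wins 3–2.
  A vs C: C wins 3–2.
  A vs D: D wins 4–1.
  B vs C: B wins 3–2.
  B vs D: B wins 3–2.
  C vs D: C wins 3–2.
Copeland scores (wins − losses):
  A: 0 − 3 = -3
  B: 3 − 0 = 3
  C: 2 − 1 = 1
  D: 1 − 2 = -1
B has the best Copeland score.

B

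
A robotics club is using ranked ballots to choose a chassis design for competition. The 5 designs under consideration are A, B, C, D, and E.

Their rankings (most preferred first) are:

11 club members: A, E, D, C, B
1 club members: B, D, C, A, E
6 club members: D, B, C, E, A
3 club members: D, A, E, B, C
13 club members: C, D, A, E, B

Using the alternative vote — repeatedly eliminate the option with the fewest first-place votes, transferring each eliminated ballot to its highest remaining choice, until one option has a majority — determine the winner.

Round 1: C 13, A 11, D 9, B 1, E 0. E has the fewest and is eliminated.
Round 2: C 13, A 11, D 9, B 1. B has the fewest and is eliminated.
Round 3: C 13, A 11, D 10. D has the fewest and is eliminated.
Round 4: C 20, A 14. C has a majority.

C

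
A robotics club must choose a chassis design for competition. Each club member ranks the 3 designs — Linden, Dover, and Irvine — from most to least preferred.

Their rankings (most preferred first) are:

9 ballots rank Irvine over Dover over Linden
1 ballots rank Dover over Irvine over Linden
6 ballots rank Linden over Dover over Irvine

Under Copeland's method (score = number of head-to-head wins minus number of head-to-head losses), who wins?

Pairwise results:
  Linden vs Dover: Dover wins 10–6.
  Linden vs Irvine: Irvine wins 10–6.
  Dover vs Irvine: Irvine wins 9–7.
Copeland scores (wins − losses):
  Linden: 0 − 2 = -2
  Dover: 1 − 1 = 0
  Irvine: 2 − 0 = 2
Irvine has the best Copeland score.

Irvine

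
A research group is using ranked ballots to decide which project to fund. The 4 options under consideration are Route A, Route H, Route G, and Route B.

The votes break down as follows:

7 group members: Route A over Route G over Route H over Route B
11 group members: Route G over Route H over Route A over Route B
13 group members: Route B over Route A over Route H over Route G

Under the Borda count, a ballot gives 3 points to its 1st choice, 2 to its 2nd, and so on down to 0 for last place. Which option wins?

Route A

Borda scores:
  Route A: 7·3 + 11·1 + 13·2 = 58
  Route H: 7·1 + 11·2 + 13·1 = 42
  Route G: 7·2 + 11·3 + 13·0 = 47
  Route B: 7·0 + 11·0 + 13·3 = 39
Route A has the highest total.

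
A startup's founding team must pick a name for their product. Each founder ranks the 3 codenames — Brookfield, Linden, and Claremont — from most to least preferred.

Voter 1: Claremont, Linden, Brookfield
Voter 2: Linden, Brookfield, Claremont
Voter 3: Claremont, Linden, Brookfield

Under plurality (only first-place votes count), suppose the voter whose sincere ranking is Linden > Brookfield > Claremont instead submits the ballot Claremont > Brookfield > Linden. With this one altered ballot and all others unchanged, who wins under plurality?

First-place totals with the altered ballot: Brookfield 0, Linden 0, Claremont 3.
The winner is unchanged: still Claremont.

Claremont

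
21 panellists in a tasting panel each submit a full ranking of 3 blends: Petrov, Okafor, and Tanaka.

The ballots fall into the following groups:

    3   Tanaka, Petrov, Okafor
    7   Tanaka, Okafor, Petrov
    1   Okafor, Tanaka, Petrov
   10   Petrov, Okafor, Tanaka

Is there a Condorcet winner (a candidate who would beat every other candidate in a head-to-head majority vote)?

Head-to-head results (21 voters total):
Petrov vs Okafor: Petrov wins 13–8.
Petrov vs Tanaka: Tanaka wins 11–10.
Okafor vs Tanaka: Okafor wins 11–10.
No candidate beats all others: Petrov beats Okafor beats Tanaka beats Petrov, a majority cycle.

No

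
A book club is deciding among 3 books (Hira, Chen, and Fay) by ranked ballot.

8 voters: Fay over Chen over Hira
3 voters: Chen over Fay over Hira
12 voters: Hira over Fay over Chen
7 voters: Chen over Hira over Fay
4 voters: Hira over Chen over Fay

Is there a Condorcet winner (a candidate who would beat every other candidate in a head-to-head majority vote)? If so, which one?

There is no Condorcet winner

Head-to-head results (34 voters total):
Hira vs Chen: Chen wins 18–16.
Hira vs Fay: Hira wins 23–11.
Chen vs Fay: Fay wins 20–14.
No candidate beats all others: Hira beats Fay beats Chen beats Hira, a majority cycle.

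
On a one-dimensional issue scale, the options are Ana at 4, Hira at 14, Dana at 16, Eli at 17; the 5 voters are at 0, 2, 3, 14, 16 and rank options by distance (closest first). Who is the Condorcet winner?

Ana

With single-peaked preferences on a line, the Condorcet winner is the candidate closest to the median voter.
The median voter (position 3) is closest to Ana at 4.
Check: Ana vs Dana — voters closer to Ana: 3 of 5.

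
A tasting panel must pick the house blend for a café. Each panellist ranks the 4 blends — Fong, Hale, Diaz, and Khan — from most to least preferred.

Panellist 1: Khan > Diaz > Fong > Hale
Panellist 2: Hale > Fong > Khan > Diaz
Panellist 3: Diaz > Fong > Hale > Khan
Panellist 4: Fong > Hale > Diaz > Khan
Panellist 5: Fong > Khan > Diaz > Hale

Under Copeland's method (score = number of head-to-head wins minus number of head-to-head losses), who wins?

Fong

Pairwise results:
  Fong vs Hale: Fong wins 4–1.
  Fong vs Diaz: Fong wins 3–2.
  Fong vs Khan: Fong wins 4–1.
  Hale vs Diaz: Diaz wins 3–2.
  Hale vs Khan: Hale wins 3–2.
  Diaz vs Khan: Khan wins 3–2.
Copeland scores (wins − losses):
  Fong: 3 − 0 = 3
  Hale: 1 − 2 = -1
  Diaz: 1 − 2 = -1
  Khan: 1 − 2 = -1
Fong has the best Copeland score.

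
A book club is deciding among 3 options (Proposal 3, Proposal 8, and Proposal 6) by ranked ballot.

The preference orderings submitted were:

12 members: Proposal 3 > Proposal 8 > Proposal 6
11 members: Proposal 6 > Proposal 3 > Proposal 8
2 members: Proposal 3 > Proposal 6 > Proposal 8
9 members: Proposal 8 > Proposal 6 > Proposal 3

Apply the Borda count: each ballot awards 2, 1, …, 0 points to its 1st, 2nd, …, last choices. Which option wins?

Borda scores:
  Proposal 3: 12·2 + 11·1 + 2·2 + 9·0 = 39
  Proposal 8: 12·1 + 11·0 + 2·0 + 9·2 = 30
  Proposal 6: 12·0 + 11·2 + 2·1 + 9·1 = 33
Proposal 3 has the highest total.

Proposal 3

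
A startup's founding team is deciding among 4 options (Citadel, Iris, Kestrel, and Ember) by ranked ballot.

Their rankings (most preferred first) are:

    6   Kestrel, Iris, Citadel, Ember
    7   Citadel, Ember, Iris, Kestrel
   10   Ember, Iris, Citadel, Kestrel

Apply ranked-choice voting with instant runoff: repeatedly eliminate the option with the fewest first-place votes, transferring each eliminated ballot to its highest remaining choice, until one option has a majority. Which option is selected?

Round 1: Ember 10, Citadel 7, Kestrel 6, Iris 0. Iris has the fewest and is eliminated.
Round 2: Ember 10, Citadel 7, Kestrel 6. Kestrel has the fewest and is eliminated.
Round 3: Citadel 13, Ember 10. Citadel has a majority.

Citadel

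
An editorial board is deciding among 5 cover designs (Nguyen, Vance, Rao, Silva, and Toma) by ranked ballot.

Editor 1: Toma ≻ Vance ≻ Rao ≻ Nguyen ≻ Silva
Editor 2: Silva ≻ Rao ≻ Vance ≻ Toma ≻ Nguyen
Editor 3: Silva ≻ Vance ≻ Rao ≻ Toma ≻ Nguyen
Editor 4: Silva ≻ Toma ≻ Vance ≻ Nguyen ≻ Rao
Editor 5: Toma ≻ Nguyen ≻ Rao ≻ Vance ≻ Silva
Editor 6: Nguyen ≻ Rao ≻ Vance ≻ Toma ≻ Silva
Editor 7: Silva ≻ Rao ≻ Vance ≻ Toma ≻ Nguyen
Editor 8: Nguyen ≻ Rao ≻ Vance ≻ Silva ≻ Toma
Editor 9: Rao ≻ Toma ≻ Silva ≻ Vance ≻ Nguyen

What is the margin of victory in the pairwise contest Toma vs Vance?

1

Ballots ranking Toma above Vance: 4.
Ballots ranking Vance above Toma: 5.
Vance wins 5–4, a margin of 1.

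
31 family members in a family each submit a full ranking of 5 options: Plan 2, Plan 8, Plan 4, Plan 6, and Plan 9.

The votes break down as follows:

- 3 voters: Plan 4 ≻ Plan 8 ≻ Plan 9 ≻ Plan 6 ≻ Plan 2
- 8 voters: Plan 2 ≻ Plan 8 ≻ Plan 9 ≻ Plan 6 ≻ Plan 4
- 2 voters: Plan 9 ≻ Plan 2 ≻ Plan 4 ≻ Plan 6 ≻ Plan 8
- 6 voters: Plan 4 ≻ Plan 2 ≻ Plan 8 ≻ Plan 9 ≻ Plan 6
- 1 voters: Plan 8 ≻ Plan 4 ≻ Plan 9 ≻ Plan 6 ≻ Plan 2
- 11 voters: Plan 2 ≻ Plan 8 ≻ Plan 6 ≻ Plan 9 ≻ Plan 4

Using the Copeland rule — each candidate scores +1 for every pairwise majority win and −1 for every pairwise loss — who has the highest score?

Plan 2

Pairwise results:
  Plan 2 vs Plan 8: Plan 2 wins 27–4.
  Plan 2 vs Plan 4: Plan 2 wins 21–10.
  Plan 2 vs Plan 6: Plan 2 wins 27–4.
  Plan 2 vs Plan 9: Plan 2 wins 25–6.
  Plan 8 vs Plan 4: Plan 8 wins 20–11.
  Plan 8 vs Plan 6: Plan 8 wins 29–2.
  Plan 8 vs Plan 9: Plan 8 wins 29–2.
  Plan 4 vs Plan 6: Plan 6 wins 19–12.
  Plan 4 vs Plan 9: Plan 9 wins 21–10.
  Plan 6 vs Plan 9: Plan 9 wins 20–11.
Copeland scores (wins − losses):
  Plan 2: 4 − 0 = 4
  Plan 8: 3 − 1 = 2
  Plan 4: 0 − 4 = -4
  Plan 6: 1 − 3 = -2
  Plan 9: 2 − 2 = 0
Plan 2 has the best Copeland score.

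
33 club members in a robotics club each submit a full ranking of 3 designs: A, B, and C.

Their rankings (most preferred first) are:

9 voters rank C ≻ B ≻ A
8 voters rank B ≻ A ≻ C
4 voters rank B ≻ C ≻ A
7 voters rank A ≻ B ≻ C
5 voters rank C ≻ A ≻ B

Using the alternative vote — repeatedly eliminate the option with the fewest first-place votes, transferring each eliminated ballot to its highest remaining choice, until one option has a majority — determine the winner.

Round 1: C 14, B 12, A 7. A has the fewest and is eliminated.
Round 2: B 19, C 14. B has a majority.

B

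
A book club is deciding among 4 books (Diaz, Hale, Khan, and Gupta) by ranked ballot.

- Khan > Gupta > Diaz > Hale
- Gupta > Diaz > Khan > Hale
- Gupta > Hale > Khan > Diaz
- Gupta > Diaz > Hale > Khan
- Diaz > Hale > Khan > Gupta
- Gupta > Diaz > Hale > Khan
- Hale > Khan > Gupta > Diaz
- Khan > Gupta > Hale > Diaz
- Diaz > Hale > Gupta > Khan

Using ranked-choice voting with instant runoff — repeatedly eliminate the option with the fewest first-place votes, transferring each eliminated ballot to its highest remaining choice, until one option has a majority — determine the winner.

Round 1: Gupta 4, Diaz 2, Khan 2, Hale 1. Hale has the fewest and is eliminated.
Round 2: Gupta 4, Khan 3, Diaz 2. Diaz has the fewest and is eliminated.
Round 3: Gupta 5, Khan 4. Gupta has a majority.

Gupta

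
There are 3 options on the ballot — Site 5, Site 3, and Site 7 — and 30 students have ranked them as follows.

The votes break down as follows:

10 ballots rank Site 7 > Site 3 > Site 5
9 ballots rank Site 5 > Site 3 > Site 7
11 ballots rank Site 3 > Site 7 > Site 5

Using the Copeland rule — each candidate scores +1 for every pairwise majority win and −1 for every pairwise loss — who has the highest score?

Pairwise results:
  Site 5 vs Site 3: Site 3 wins 21–9.
  Site 5 vs Site 7: Site 7 wins 21–9.
  Site 3 vs Site 7: Site 3 wins 20–10.
Copeland scores (wins − losses):
  Site 5: 0 − 2 = -2
  Site 3: 2 − 0 = 2
  Site 7: 1 − 1 = 0
Site 3 has the best Copeland score.

Site 3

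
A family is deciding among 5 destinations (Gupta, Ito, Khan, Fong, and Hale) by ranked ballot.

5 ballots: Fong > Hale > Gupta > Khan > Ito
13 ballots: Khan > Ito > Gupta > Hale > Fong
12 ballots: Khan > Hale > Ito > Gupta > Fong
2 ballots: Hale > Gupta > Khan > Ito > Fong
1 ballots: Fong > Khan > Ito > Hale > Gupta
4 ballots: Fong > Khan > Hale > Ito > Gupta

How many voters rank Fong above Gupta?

Ballots ranking Fong above Gupta: 5+1+4 = 10.
Ballots ranking Gupta above Fong: 13+12+2 = 27.
So 10 of 37 voters prefer Fong to Gupta.

10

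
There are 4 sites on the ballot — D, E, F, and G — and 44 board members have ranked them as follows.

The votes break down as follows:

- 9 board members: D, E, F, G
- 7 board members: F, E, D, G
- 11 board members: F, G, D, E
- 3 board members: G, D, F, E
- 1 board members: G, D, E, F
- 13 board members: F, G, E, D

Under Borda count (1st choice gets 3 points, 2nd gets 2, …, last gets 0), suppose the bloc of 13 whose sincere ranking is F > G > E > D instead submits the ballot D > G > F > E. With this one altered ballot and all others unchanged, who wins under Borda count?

D

Borda totals with the altered ballot: D 92, E 33, F 79, G 60.
The switch changes the winner from F to D.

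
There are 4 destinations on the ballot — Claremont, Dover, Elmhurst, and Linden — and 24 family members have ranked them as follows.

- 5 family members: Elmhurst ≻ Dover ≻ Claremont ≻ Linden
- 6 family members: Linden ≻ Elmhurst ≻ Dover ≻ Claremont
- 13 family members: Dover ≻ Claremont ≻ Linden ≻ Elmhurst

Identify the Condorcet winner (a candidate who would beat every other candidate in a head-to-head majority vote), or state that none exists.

Head-to-head results (24 voters total):
Claremont vs Dover: Dover wins 24–0.
Claremont vs Elmhurst: Claremont wins 13–11.
Claremont vs Linden: Claremont wins 18–6.
Dover vs Elmhurst: Dover wins 13–11.
Dover vs Linden: Dover wins 18–6.
Elmhurst vs Linden: Linden wins 19–5.
Dover beats each rival — Claremont (24–0), Elmhurst (13–11), Linden (18–6) — so Dover is the Condorcet winner.

Dover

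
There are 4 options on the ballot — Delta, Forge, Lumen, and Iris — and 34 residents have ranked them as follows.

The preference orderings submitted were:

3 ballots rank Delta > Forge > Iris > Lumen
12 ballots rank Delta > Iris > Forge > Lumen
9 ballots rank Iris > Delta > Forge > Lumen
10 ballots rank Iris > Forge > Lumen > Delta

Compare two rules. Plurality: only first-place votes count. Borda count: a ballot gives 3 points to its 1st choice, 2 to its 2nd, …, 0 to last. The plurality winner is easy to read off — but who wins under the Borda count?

Iris

Plurality first-place counts: Delta 15, Forge 0, Lumen 0, Iris 19 → Iris.
Borda totals: Delta 63, Forge 47, Lumen 10, Iris 84 → Iris.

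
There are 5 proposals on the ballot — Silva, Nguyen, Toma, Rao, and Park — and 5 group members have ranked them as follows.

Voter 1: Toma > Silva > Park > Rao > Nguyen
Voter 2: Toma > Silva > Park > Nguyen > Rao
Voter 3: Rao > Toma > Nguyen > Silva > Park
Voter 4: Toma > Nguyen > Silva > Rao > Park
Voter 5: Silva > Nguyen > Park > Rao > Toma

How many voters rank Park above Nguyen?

Ballots ranking Park above Nguyen: 2.
Ballots ranking Nguyen above Park: 3.
So 2 of 5 voters prefer Park to Nguyen.

2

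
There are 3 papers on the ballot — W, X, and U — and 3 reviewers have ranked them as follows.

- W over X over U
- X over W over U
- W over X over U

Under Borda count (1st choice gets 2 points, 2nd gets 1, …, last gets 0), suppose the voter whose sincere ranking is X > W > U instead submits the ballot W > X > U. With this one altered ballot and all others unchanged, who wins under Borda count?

Borda totals with the altered ballot: W 6, X 3, U 0.
The winner is unchanged: still W.

W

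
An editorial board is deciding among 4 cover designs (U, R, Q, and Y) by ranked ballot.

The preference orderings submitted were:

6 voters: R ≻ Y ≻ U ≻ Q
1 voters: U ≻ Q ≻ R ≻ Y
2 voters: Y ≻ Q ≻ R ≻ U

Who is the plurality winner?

First-place vote totals:
  U: 1
  R: 6
  Q: 0
  Y: 2
R has the most first-place votes.

R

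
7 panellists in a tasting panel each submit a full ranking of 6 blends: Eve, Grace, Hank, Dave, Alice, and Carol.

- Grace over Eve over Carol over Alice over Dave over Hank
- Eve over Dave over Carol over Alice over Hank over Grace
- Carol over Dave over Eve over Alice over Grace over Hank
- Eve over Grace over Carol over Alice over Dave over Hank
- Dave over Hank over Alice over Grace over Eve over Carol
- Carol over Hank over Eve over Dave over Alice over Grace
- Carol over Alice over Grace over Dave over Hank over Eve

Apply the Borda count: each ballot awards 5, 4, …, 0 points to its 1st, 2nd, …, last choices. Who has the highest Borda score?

Carol

Borda scores:
  Eve: 4 + 5 + 3 + 5 + 1 + 3 + 0 = 21
  Grace: 5 + 0 + 1 + 4 + 2 + 0 + 3 = 15
  Hank: 0 + 1 + 0 + 0 + 4 + 4 + 1 = 10
  Dave: 1 + 4 + 4 + 1 + 5 + 2 + 2 = 19
  Alice: 2 + 2 + 2 + 2 + 3 + 1 + 4 = 16
  Carol: 3 + 3 + 5 + 3 + 0 + 5 + 5 = 24
Carol has the highest total.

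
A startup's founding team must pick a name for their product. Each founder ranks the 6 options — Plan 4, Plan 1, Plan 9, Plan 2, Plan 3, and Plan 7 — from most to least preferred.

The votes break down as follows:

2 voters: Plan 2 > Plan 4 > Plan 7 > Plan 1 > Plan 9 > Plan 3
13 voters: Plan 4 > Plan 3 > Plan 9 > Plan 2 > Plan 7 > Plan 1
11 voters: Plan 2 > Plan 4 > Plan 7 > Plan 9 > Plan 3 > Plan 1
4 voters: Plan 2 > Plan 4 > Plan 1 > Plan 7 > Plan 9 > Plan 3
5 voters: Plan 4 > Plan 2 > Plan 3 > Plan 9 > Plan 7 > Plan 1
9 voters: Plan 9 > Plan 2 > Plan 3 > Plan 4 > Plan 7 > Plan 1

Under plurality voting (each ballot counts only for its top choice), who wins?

Plan 4

First-place vote totals:
  Plan 4: 18
  Plan 1: 0
  Plan 9: 9
  Plan 2: 17
  Plan 3: 0
  Plan 7: 0
Plan 4 has the most first-place votes.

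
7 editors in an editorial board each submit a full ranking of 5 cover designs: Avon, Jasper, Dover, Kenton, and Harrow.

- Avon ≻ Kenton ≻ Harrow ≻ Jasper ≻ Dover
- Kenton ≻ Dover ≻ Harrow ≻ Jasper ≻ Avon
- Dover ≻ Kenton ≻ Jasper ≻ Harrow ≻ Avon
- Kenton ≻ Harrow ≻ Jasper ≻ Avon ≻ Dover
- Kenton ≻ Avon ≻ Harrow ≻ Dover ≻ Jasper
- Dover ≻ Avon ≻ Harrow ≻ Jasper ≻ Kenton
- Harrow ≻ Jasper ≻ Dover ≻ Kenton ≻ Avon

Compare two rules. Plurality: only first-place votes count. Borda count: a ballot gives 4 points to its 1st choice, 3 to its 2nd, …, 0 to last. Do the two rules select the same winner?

Yes

Plurality first-place counts: Avon 1, Jasper 0, Dover 2, Kenton 3, Harrow 1 → Kenton.
Borda totals: Avon 11, Jasper 10, Dover 14, Kenton 19, Harrow 16 → Kenton.
The two rules agree on Kenton.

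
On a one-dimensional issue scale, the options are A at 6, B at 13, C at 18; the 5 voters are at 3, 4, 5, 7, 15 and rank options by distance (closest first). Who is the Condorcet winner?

A

With single-peaked preferences on a line, the Condorcet winner is the candidate closest to the median voter.
The median voter (position 5) is closest to A at 6.
Check: A vs B — voters closer to A: 4 of 5.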